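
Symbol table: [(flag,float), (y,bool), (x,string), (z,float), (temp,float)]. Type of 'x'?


Lookup 'x' → type string


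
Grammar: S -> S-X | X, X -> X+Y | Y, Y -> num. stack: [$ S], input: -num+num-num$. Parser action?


shift '-' to continue S -> S-X
Action: shift


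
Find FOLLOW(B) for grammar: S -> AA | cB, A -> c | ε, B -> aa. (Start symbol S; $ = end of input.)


$ ∈ FOLLOW(S). For each A -> αBβ: add FIRST(β)\{ε} to FOLLOW(B); if β nullable, add FOLLOW(A).
FOLLOW(B) = {$}


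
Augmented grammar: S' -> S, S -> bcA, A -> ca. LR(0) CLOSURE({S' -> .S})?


Start: S' -> .S
For each item with dot before a nonterminal B, add B -> .γ for every B-production
Closure: [S' -> .S, S -> .bcA]


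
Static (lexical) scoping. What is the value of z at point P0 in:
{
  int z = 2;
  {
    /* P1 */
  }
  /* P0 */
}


z declared in the same block as P0
z = 2


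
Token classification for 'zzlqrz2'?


Pattern: letter/underscore followed by alphanumerics, not a keyword
Type: IDENTIFIER


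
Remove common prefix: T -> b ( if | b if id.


Common prefix: 'b'
Factored: T -> b T', T' -> ( if | if id


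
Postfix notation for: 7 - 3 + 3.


Left to right (same or higher precedence on left)
Postfix: 7 3 - 3 +


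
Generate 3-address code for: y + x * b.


Break into single-operator statements:
t1 = x * b
t2 = y + t1


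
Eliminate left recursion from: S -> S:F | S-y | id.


Left-recursive alternatives: S:F, S-y; non-recursive: id
Introduce S': S -> idS', S' -> :FS' | -yS' | ε


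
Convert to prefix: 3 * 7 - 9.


left-to-right (same/higher precedence on left): tree is (- (* 3 7) 9)
Prefix: - * 3 7 9


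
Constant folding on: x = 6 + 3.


6 + 3 = 9 at compile time
Optimized: x = 9


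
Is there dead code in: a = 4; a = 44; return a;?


first assignment to a is overwritten before any read
Dead: 'a = 4'


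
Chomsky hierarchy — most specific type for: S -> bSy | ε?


Single nonterminal LHS, but b^n y^n is not regular
Classification: Type 2 (Context-Free)


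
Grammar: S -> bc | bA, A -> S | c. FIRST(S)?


Per alternative of S: FIRST(bc) = {b}; FIRST(bA) = {b}
FIRST(S) = {b}


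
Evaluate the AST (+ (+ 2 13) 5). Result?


Evaluate inner: (+ 2 13) = 15
Evaluate root: (+ 15 5) = 20
Result: 20


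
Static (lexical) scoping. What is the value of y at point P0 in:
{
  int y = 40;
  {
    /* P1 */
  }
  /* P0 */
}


y declared in the same block as P0
y = 40


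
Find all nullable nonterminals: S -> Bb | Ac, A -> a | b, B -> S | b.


A nonterminal is nullable iff some alternative derives ε (directly, or every symbol in it is nullable)
Nullable: {}


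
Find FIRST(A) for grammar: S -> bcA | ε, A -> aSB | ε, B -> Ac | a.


Per alternative of A: FIRST(aSB) = {a}; FIRST(ε) = {ε}
FIRST(A) = {a, ε}


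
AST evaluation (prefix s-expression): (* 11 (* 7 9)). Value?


Evaluate inner: (* 7 9) = 63
Evaluate root: (* 11 63) = 693
Result: 693


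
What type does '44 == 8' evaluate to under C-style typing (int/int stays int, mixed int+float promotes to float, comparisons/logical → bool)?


Operand types: int == int
Rule: comparison yields bool
Result type: bool


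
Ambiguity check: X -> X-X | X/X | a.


'a-a/a' has two parse trees (no precedence encoded between - and /)
Ambiguous


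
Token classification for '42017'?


Pattern: digits only
Type: INTEGER_LITERAL


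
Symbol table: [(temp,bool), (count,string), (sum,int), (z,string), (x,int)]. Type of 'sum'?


Lookup 'sum' → type int


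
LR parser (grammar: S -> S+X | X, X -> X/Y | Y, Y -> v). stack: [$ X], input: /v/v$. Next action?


shift '/' to continue X -> X/Y
Action: shift


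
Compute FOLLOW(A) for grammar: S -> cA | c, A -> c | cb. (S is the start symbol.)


$ ∈ FOLLOW(S). For each A -> αBβ: add FIRST(β)\{ε} to FOLLOW(B); if β nullable, add FOLLOW(A).
FOLLOW(A) = {$}


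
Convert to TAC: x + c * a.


Break into single-operator statements:
t1 = c * a
t2 = x + t1


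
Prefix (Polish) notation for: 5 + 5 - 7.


left-to-right (same/higher precedence on left): tree is (- (+ 5 5) 7)
Prefix: - + 5 5 7


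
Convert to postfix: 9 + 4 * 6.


* has higher precedence, evaluate 4*6 first
Postfix: 9 4 6 * +


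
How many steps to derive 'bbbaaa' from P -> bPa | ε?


Derivation: P => bPa => bbPaa => bbbPaaa => bbbaaa
Steps: 4


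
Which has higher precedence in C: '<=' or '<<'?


'<<' is shift (level 8); '<=' is relational (level 7)
Higher level binds tighter
'<<' has higher precedence than '<='


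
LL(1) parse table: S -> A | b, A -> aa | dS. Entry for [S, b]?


For [S, b]: 'b' ∈ FIRST(b)
Entry: S -> b


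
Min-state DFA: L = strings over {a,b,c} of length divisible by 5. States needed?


Track length mod 5: states 0..4, accept at 0
Minimal DFA: 5 states


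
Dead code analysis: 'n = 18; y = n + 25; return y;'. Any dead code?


n is read by y's definition; y is returned
No dead code


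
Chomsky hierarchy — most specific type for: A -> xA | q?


Right-linear: every RHS is a terminal or a terminal followed by one nonterminal
Classification: Type 3 (Regular)


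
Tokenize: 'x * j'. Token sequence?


Scan left to right, longest-match per lexeme
Tokens: ID(x), OP(*), ID(j)


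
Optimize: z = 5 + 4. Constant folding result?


5 + 4 = 9 at compile time
Optimized: z = 9


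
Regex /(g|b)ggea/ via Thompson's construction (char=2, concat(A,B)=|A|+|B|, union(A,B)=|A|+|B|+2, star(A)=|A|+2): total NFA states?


Syntax tree has 6 char leaf(s), 1 union(s), 0 star(s)
chars contribute 6×2 = 12; each union adds +2; each star adds +2
Total: 12 + 2 + 0 = 14 states


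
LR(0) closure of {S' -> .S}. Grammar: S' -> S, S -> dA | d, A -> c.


Start: S' -> .S
For each item with dot before a nonterminal B, add B -> .γ for every B-production
Closure: [S' -> .S, S -> .dA, S -> .d]


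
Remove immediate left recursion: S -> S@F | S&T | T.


Left-recursive alternatives: S@F, S&T; non-recursive: T
Introduce S': S -> TS', S' -> @FS' | &TS' | ε


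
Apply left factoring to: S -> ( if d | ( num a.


Common prefix: '('
Factored: S -> ( S', S' -> if d | num a


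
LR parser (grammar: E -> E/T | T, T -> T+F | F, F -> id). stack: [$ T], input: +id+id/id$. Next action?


shift '+' to continue T -> T+F
Action: shift


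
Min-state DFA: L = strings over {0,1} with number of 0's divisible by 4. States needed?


Track (count of 0) mod 4: states 0..3, accept at 0
Minimal DFA: 4 states


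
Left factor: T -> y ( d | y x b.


Common prefix: 'y'
Factored: T -> y T', T' -> ( d | x b


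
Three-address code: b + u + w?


Break into single-operator statements:
t1 = b + u
t2 = t1 + w


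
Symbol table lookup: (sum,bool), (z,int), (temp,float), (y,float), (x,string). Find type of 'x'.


Lookup 'x' → type string


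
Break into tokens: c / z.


Scan left to right, longest-match per lexeme
Tokens: ID(c), OP(/), ID(z)


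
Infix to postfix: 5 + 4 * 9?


* has higher precedence, evaluate 4*9 first
Postfix: 5 4 9 * +


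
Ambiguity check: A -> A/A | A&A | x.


'x/x&x' has two parse trees (no precedence encoded between / and &)
Ambiguous


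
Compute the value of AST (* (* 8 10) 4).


Evaluate inner: (* 8 10) = 80
Evaluate root: (* 80 4) = 320
Result: 320


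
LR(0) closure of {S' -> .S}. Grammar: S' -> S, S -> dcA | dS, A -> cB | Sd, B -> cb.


Start: S' -> .S
For each item with dot before a nonterminal B, add B -> .γ for every B-production
Closure: [S' -> .S, S -> .dcA, S -> .dS]


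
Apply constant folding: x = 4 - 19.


4 - 19 = -15 at compile time
Optimized: x = -15


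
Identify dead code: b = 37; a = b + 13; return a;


b is read by a's definition; a is returned
No dead code


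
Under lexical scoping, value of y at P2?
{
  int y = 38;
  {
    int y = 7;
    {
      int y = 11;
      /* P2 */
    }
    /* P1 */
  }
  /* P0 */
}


y declared in the same block as P2
y = 11


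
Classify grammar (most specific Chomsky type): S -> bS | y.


Right-linear: every RHS is a terminal or a terminal followed by one nonterminal
Classification: Type 3 (Regular)


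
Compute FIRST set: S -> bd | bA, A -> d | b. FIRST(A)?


Per alternative of A: FIRST(d) = {d}; FIRST(b) = {b}
FIRST(A) = {b, d}


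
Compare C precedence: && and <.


'<' is relational (level 7); '&&' is logical AND (level 2)
Higher level binds tighter
'<' has higher precedence than '&&'


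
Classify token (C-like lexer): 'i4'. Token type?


Pattern: letter/underscore followed by alphanumerics, not a keyword
Type: IDENTIFIER


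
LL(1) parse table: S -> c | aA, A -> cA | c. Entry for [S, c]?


For [S, c]: 'c' ∈ FIRST(c)
Entry: S -> c


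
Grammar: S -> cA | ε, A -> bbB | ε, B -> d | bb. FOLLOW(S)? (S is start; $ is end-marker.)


$ ∈ FOLLOW(S). For each A -> αBβ: add FIRST(β)\{ε} to FOLLOW(B); if β nullable, add FOLLOW(A).
FOLLOW(S) = {$}


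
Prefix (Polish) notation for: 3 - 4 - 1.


left-to-right (same/higher precedence on left): tree is (- (- 3 4) 1)
Prefix: - - 3 4 1


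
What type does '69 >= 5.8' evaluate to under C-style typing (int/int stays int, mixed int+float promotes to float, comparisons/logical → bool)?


Operand types: int >= float
Rule: comparison yields bool
Result type: bool


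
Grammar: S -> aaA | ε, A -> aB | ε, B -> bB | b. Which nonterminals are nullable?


A nonterminal is nullable iff some alternative derives ε (directly, or every symbol in it is nullable)
Nullable: {A, S}


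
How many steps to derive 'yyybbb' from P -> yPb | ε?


Derivation: P => yPb => yyPbb => yyyPbbb => yyybbb
Steps: 4


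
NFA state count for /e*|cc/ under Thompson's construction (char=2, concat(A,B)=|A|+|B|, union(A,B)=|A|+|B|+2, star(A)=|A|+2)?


Syntax tree has 3 char leaf(s), 1 union(s), 1 star(s)
chars contribute 3×2 = 6; each union adds +2; each star adds +2
Total: 6 + 2 + 2 = 10 states


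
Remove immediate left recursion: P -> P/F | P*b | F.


Left-recursive alternatives: P/F, P*b; non-recursive: F
Introduce P': P -> FP', P' -> /FP' | *bP' | ε


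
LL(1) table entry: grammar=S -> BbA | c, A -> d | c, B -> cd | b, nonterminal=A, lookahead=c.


For [A, c]: 'c' ∈ FIRST(c)
Entry: A -> c


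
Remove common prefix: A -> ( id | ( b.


Common prefix: '('
Factored: A -> ( A', A' -> id | b


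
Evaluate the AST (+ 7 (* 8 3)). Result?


Evaluate inner: (* 8 3) = 24
Evaluate root: (+ 7 24) = 31
Result: 31


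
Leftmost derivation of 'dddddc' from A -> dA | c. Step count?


Derivation: A => dA => ddA => dddA => ddddA => dddddA => dddddc
Steps: 6


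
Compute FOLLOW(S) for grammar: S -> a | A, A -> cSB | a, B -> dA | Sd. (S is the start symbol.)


$ ∈ FOLLOW(S). For each A -> αBβ: add FIRST(β)\{ε} to FOLLOW(B); if β nullable, add FOLLOW(A).
FOLLOW(S) = {$, a, c, d}


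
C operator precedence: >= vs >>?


'>>' is shift (level 8); '>=' is relational (level 7)
Higher level binds tighter
'>>' has higher precedence than '>='


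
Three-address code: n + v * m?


Break into single-operator statements:
t1 = v * m
t2 = n + t1


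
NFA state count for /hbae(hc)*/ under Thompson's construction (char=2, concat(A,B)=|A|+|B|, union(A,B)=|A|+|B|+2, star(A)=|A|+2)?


Syntax tree has 6 char leaf(s), 0 union(s), 1 star(s)
chars contribute 6×2 = 12; each union adds +2; each star adds +2
Total: 12 + 0 + 2 = 14 states


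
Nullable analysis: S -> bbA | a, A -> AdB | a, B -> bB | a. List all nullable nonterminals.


A nonterminal is nullable iff some alternative derives ε (directly, or every symbol in it is nullable)
Nullable: {}


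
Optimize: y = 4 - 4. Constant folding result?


4 - 4 = 0 at compile time
Optimized: y = 0


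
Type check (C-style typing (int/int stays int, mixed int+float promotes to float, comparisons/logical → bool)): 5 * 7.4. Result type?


Operand types: int * float
Rule: mixed int/float promotes to float; int/int stays int
Result type: float


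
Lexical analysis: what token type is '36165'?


Pattern: digits only
Type: INTEGER_LITERAL


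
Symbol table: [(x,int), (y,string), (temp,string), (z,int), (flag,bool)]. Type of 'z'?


Lookup 'z' → type int


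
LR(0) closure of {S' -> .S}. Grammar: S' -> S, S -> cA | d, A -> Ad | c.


Start: S' -> .S
For each item with dot before a nonterminal B, add B -> .γ for every B-production
Closure: [S' -> .S, S -> .cA, S -> .d]


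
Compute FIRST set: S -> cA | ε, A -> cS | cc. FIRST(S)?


Per alternative of S: FIRST(cA) = {c}; FIRST(ε) = {ε}
FIRST(S) = {c, ε}


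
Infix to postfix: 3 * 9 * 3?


Left to right (same or higher precedence on left)
Postfix: 3 9 * 3 *


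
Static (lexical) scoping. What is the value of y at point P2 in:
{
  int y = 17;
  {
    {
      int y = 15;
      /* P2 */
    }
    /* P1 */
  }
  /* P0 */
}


y declared in the same block as P2
y = 15


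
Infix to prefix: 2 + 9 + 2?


left-to-right (same/higher precedence on left): tree is (+ (+ 2 9) 2)
Prefix: + + 2 9 2


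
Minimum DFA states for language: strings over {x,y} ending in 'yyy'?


Track the longest suffix of input matching a prefix of 'yyy': 4 classes (prefixes of length 0..3)
Minimal DFA: 4 states


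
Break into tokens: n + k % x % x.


Scan left to right, longest-match per lexeme
Tokens: ID(n), OP(+), ID(k), OP(%), ID(x), OP(%), ID(x)


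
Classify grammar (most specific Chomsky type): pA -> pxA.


LHS has context (more than one symbol) and |LHS| ≤ |RHS|
Classification: Type 1 (Context-Sensitive)


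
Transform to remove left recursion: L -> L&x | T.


Left-recursive alternatives: L&x; non-recursive: T
Introduce L': L -> TL', L' -> &xL' | ε


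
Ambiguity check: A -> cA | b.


right-linear, alternatives start with distinct terminals 'c' vs 'b': unique leftmost derivation
Unambiguous


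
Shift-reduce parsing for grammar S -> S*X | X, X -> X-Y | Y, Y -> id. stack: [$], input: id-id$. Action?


no handle on stack; shift 'id'
Action: shift


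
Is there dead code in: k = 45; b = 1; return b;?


k is assigned but never read
Dead: 'k = 45'


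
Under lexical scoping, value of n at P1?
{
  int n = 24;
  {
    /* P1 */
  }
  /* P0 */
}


P1's block does not declare n; resolves to the enclosing declaration at depth 0
n = 24


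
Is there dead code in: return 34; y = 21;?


statement follows a return and is unreachable
Dead: 'y = 21'


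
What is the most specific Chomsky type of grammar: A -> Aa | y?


Left-linear: every RHS is a terminal or one nonterminal followed by a terminal
Classification: Type 3 (Regular)


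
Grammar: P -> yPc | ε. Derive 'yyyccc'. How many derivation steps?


Derivation: P => yPc => yyPcc => yyyPccc => yyyccc
Steps: 4


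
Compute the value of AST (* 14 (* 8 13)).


Evaluate inner: (* 8 13) = 104
Evaluate root: (* 14 104) = 1456
Result: 1456


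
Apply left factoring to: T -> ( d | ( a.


Common prefix: '('
Factored: T -> ( T', T' -> d | a


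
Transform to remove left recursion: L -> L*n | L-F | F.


Left-recursive alternatives: L*n, L-F; non-recursive: F
Introduce L': L -> FL', L' -> *nL' | -FL' | ε


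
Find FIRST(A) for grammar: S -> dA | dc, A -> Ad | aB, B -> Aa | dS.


Per alternative of A: FIRST(Ad) = {a}; FIRST(aB) = {a}
FIRST(A) = {a}


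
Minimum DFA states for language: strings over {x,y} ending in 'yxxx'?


Track the longest suffix of input matching a prefix of 'yxxx': 5 classes (prefixes of length 0..4)
Minimal DFA: 5 states


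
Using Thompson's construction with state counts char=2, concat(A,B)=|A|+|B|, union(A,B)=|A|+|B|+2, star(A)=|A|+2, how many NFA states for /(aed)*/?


Syntax tree has 3 char leaf(s), 0 union(s), 1 star(s)
chars contribute 3×2 = 6; each union adds +2; each star adds +2
Total: 6 + 0 + 2 = 8 states


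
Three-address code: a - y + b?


Break into single-operator statements:
t1 = a - y
t2 = t1 + b


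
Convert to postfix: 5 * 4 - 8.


Left to right (same or higher precedence on left)
Postfix: 5 4 * 8 -


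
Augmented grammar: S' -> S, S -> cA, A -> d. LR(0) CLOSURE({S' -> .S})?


Start: S' -> .S
For each item with dot before a nonterminal B, add B -> .γ for every B-production
Closure: [S' -> .S, S -> .cA]


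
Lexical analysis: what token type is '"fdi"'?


Pattern: double-quoted sequence
Type: STRING_LITERAL


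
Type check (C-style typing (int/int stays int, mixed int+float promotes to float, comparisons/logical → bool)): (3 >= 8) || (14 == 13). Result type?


Operand types: bool || bool
Rule: logical operators take bool operands and yield bool
Result type: bool


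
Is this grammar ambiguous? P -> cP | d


right-linear, alternatives start with distinct terminals 'c' vs 'd': unique leftmost derivation
Unambiguous


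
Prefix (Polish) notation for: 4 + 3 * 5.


'*' binds tighter: tree is (+ 4 (* 3 5))
Prefix: + 4 * 3 5


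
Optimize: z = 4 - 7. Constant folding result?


4 - 7 = -3 at compile time
Optimized: z = -3


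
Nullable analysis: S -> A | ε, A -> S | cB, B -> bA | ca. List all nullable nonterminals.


A nonterminal is nullable iff some alternative derives ε (directly, or every symbol in it is nullable)
Nullable: {A, S}


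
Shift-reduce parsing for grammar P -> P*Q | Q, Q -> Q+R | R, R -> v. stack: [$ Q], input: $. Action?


lookahead ∉ {+} so Q won't extend; reduce P -> Q
Action: reduce (P -> Q)


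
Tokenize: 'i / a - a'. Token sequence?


Scan left to right, longest-match per lexeme
Tokens: ID(i), OP(/), ID(a), OP(-), ID(a)


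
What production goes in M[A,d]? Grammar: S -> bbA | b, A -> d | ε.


For [A, d]: 'd' ∈ FIRST(d)
Entry: A -> d


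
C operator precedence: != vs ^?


'!=' is equality (level 6); '^' is bitwise XOR (level 4)
Higher level binds tighter
'!=' has higher precedence than '^'


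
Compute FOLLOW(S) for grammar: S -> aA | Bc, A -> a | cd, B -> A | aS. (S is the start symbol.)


$ ∈ FOLLOW(S). For each A -> αBβ: add FIRST(β)\{ε} to FOLLOW(B); if β nullable, add FOLLOW(A).
FOLLOW(S) = {$, c}


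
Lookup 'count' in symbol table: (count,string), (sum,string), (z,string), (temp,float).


Lookup 'count' → type string


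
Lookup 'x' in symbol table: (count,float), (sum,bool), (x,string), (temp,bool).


Lookup 'x' → type string


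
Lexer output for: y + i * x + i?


Scan left to right, longest-match per lexeme
Tokens: ID(y), OP(+), ID(i), OP(*), ID(x), OP(+), ID(i)


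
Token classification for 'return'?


Pattern: reserved word
Type: KEYWORD


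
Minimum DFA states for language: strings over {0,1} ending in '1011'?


Track the longest suffix of input matching a prefix of '1011': 5 classes (prefixes of length 0..4)
Minimal DFA: 5 states


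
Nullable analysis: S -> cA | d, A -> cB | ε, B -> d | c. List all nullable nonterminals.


A nonterminal is nullable iff some alternative derives ε (directly, or every symbol in it is nullable)
Nullable: {A}


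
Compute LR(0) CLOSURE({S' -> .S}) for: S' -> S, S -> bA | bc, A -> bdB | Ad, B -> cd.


Start: S' -> .S
For each item with dot before a nonterminal B, add B -> .γ for every B-production
Closure: [S' -> .S, S -> .bA, S -> .bc]


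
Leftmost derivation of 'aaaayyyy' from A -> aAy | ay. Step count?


Derivation: A => aAy => aaAyy => aaaAyyy => aaaayyyy
Steps: 4


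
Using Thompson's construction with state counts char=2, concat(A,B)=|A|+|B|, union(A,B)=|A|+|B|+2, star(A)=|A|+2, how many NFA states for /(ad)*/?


Syntax tree has 2 char leaf(s), 0 union(s), 1 star(s)
chars contribute 2×2 = 4; each union adds +2; each star adds +2
Total: 4 + 0 + 2 = 6 states


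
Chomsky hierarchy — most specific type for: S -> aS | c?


Right-linear: every RHS is a terminal or a terminal followed by one nonterminal
Classification: Type 3 (Regular)


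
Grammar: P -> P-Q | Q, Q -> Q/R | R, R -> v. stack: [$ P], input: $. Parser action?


start symbol P on stack, input exhausted
Action: accept


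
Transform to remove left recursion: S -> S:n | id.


Left-recursive alternatives: S:n; non-recursive: id
Introduce S': S -> idS', S' -> :nS' | ε


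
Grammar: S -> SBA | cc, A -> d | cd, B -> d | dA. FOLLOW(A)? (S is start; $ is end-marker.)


$ ∈ FOLLOW(S). For each A -> αBβ: add FIRST(β)\{ε} to FOLLOW(B); if β nullable, add FOLLOW(A).
FOLLOW(A) = {$, c, d}


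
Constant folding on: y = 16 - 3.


16 - 3 = 13 at compile time
Optimized: y = 13


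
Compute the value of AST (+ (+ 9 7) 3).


Evaluate inner: (+ 9 7) = 16
Evaluate root: (+ 16 3) = 19
Result: 19


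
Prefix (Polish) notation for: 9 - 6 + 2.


left-to-right (same/higher precedence on left): tree is (+ (- 9 6) 2)
Prefix: + - 9 6 2


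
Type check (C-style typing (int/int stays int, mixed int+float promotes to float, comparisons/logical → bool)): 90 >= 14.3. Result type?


Operand types: int >= float
Rule: comparison yields bool
Result type: bool


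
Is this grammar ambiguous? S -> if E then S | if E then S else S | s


dangling else: 'if E then if E then s else s' parses two ways
Ambiguous


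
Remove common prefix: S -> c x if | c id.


Common prefix: 'c'
Factored: S -> c S', S' -> x if | id


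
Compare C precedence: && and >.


'>' is relational (level 7); '&&' is logical AND (level 2)
Higher level binds tighter
'>' has higher precedence than '&&'


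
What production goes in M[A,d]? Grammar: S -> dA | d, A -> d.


For [A, d]: 'd' ∈ FIRST(d)
Entry: A -> d


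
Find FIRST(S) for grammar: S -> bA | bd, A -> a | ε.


Per alternative of S: FIRST(bA) = {b}; FIRST(bd) = {b}
FIRST(S) = {b}


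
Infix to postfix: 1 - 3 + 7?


Left to right (same or higher precedence on left)
Postfix: 1 3 - 7 +


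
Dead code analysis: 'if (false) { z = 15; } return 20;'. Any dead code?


condition is constant false, so the whole block is unreachable
Dead: 'if (false) { z = 15; }'


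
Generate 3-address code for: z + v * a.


Break into single-operator statements:
t1 = v * a
t2 = z + t1


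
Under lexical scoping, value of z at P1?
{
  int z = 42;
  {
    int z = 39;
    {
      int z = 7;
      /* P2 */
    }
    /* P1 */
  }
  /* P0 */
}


z declared in the same block as P1
z = 39


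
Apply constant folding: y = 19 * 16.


19 * 16 = 304 at compile time
Optimized: y = 304


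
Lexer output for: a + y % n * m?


Scan left to right, longest-match per lexeme
Tokens: ID(a), OP(+), ID(y), OP(%), ID(n), OP(*), ID(m)


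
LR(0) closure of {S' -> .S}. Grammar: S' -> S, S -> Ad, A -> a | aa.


Start: S' -> .S
For each item with dot before a nonterminal B, add B -> .γ for every B-production
Closure: [S' -> .S, S -> .Ad, A -> .a, A -> .aa]


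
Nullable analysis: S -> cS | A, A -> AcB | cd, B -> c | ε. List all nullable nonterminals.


A nonterminal is nullable iff some alternative derives ε (directly, or every symbol in it is nullable)
Nullable: {B}


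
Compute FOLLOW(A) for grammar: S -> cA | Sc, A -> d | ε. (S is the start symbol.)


$ ∈ FOLLOW(S). For each A -> αBβ: add FIRST(β)\{ε} to FOLLOW(B); if β nullable, add FOLLOW(A).
FOLLOW(A) = {$, c}


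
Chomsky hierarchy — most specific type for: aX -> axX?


LHS has context (more than one symbol) and |LHS| ≤ |RHS|
Classification: Type 1 (Context-Sensitive)


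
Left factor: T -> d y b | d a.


Common prefix: 'd'
Factored: T -> d T', T' -> y b | a


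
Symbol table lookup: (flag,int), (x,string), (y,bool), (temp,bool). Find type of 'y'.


Lookup 'y' → type bool


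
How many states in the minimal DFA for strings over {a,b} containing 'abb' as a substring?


KMP-style automaton: 3 progress states + 1 absorbing accept = 4
Minimal DFA: 4 states


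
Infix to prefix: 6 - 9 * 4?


'*' binds tighter: tree is (- 6 (* 9 4))
Prefix: - 6 * 9 4


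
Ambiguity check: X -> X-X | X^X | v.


'v-v^v' has two parse trees (no precedence encoded between - and ^)
Ambiguous


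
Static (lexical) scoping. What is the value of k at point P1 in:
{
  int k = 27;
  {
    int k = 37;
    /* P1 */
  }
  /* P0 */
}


k declared in the same block as P1
k = 37


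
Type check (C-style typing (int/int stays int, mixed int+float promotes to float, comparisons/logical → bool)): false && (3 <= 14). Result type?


Operand types: bool && bool
Rule: logical operators take bool operands and yield bool
Result type: bool


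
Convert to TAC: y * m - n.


Break into single-operator statements:
t1 = y * m
t2 = t1 - n


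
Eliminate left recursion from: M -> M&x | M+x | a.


Left-recursive alternatives: M&x, M+x; non-recursive: a
Introduce M': M -> aM', M' -> &xM' | +xM' | ε


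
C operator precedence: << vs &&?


'<<' is shift (level 8); '&&' is logical AND (level 2)
Higher level binds tighter
'<<' has higher precedence than '&&'


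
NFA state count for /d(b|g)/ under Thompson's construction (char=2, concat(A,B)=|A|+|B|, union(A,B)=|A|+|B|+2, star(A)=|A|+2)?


Syntax tree has 3 char leaf(s), 1 union(s), 0 star(s)
chars contribute 3×2 = 6; each union adds +2; each star adds +2
Total: 6 + 2 + 0 = 8 states


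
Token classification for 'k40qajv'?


Pattern: letter/underscore followed by alphanumerics, not a keyword
Type: IDENTIFIER


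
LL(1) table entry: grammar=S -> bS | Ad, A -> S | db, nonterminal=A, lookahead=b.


For [A, b]: 'b' ∈ FIRST(S)
Entry: A -> S


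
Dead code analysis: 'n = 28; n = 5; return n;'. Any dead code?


first assignment to n is overwritten before any read
Dead: 'n = 28'


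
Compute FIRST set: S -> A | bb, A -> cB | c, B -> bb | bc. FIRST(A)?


Per alternative of A: FIRST(cB) = {c}; FIRST(c) = {c}
FIRST(A) = {c}


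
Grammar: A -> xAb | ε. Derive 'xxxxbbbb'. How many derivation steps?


Derivation: A => xAb => xxAbb => xxxAbbb => xxxxAbbbb => xxxxbbbb
Steps: 5


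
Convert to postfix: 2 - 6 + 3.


Left to right (same or higher precedence on left)
Postfix: 2 6 - 3 +


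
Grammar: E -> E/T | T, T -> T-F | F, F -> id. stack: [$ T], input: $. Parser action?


lookahead ∉ {-} so T won't extend; reduce E -> T
Action: reduce (E -> T)


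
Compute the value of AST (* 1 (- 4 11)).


Evaluate inner: (- 4 11) = -7
Evaluate root: (* 1 -7) = -7
Result: -7


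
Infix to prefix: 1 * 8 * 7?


left-to-right (same/higher precedence on left): tree is (* (* 1 8) 7)
Prefix: * * 1 8 7


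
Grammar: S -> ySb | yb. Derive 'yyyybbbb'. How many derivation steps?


Derivation: S => ySb => yySbb => yyySbbb => yyyybbbb
Steps: 4


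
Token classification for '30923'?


Pattern: digits only
Type: INTEGER_LITERAL


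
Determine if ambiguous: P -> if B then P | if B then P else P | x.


dangling else: 'if B then if B then x else x' parses two ways
Ambiguous


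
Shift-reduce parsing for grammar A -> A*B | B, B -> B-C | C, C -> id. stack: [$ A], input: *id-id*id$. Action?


shift '*' to continue A -> A*B
Action: shift


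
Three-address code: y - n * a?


Break into single-operator statements:
t1 = n * a
t2 = y - t1


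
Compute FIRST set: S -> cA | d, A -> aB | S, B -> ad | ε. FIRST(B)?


Per alternative of B: FIRST(ad) = {a}; FIRST(ε) = {ε}
FIRST(B) = {a, ε}


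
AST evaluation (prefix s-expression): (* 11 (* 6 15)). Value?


Evaluate inner: (* 6 15) = 90
Evaluate root: (* 11 90) = 990
Result: 990


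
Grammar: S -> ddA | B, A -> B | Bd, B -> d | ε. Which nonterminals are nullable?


A nonterminal is nullable iff some alternative derives ε (directly, or every symbol in it is nullable)
Nullable: {A, B, S}


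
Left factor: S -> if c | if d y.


Common prefix: 'if'
Factored: S -> if S', S' -> c | d y


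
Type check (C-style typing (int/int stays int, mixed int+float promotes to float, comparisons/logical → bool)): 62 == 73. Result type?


Operand types: int == int
Rule: comparison yields bool
Result type: bool


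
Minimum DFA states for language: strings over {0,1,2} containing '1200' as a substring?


KMP-style automaton: 4 progress states + 1 absorbing accept = 5
Minimal DFA: 5 states


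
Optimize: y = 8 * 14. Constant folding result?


8 * 14 = 112 at compile time
Optimized: y = 112


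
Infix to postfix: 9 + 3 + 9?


Left to right (same or higher precedence on left)
Postfix: 9 3 + 9 +


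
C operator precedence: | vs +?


'+' is additive (level 9); '|' is bitwise OR (level 3)
Higher level binds tighter
'+' has higher precedence than '|'


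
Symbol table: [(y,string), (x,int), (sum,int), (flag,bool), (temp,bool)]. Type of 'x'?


Lookup 'x' → type int


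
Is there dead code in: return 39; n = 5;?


statement follows a return and is unreachable
Dead: 'n = 5'


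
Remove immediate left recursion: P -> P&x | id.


Left-recursive alternatives: P&x; non-recursive: id
Introduce P': P -> idP', P' -> &xP' | ε


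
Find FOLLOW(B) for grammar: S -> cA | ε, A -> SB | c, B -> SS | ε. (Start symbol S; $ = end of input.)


$ ∈ FOLLOW(S). For each A -> αBβ: add FIRST(β)\{ε} to FOLLOW(B); if β nullable, add FOLLOW(A).
FOLLOW(B) = {$, c}


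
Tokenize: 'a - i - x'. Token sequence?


Scan left to right, longest-match per lexeme
Tokens: ID(a), OP(-), ID(i), OP(-), ID(x)


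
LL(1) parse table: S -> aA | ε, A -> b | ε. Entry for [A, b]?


For [A, b]: 'b' ∈ FIRST(b)
Entry: A -> b


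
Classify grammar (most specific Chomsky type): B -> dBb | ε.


Single nonterminal LHS, but d^n b^n is not regular
Classification: Type 2 (Context-Free)


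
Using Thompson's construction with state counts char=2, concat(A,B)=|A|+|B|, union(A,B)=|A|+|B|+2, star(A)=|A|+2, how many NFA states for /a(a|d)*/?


Syntax tree has 3 char leaf(s), 1 union(s), 1 star(s)
chars contribute 3×2 = 6; each union adds +2; each star adds +2
Total: 6 + 2 + 2 = 10 states


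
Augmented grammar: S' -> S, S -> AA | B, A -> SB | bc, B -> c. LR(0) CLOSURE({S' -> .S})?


Start: S' -> .S
For each item with dot before a nonterminal B, add B -> .γ for every B-production
Closure: [S' -> .S, S -> .AA, S -> .B, A -> .SB, A -> .bc, B -> .c]


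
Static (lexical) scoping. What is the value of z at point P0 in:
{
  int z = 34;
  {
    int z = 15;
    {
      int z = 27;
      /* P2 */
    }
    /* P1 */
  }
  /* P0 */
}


z declared in the same block as P0
z = 34


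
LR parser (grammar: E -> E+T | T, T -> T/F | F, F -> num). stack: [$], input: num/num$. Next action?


no handle on stack; shift 'num'
Action: shift


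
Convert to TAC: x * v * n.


Break into single-operator statements:
t1 = x * v
t2 = t1 * n


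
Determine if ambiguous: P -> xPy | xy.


balanced x^n…y^n: each string has a unique parse
Unambiguous


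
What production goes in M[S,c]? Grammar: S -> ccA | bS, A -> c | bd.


For [S, c]: 'c' ∈ FIRST(ccA)
Entry: S -> ccA


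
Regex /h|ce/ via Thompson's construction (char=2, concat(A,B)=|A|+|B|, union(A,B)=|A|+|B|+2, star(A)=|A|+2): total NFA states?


Syntax tree has 3 char leaf(s), 1 union(s), 0 star(s)
chars contribute 3×2 = 6; each union adds +2; each star adds +2
Total: 6 + 2 + 0 = 8 states


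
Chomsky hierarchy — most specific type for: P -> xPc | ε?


Single nonterminal LHS, but x^n c^n is not regular
Classification: Type 2 (Context-Free)


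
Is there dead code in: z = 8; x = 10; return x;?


z is assigned but never read
Dead: 'z = 8'


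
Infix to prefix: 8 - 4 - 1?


left-to-right (same/higher precedence on left): tree is (- (- 8 4) 1)
Prefix: - - 8 4 1


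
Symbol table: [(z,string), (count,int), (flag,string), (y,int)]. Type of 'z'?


Lookup 'z' → type string


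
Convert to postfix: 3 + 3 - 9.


Left to right (same or higher precedence on left)
Postfix: 3 3 + 9 -


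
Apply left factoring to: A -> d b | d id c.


Common prefix: 'd'
Factored: A -> d A', A' -> b | id c


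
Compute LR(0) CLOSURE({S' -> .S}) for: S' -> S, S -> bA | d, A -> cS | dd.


Start: S' -> .S
For each item with dot before a nonterminal B, add B -> .γ for every B-production
Closure: [S' -> .S, S -> .bA, S -> .d]


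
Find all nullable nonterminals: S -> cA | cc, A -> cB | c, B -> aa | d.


A nonterminal is nullable iff some alternative derives ε (directly, or every symbol in it is nullable)
Nullable: {}


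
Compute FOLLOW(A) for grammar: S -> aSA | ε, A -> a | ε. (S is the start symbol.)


$ ∈ FOLLOW(S). For each A -> αBβ: add FIRST(β)\{ε} to FOLLOW(B); if β nullable, add FOLLOW(A).
FOLLOW(A) = {$, a}


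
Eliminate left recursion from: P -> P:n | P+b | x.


Left-recursive alternatives: P:n, P+b; non-recursive: x
Introduce P': P -> xP', P' -> :nP' | +bP' | ε


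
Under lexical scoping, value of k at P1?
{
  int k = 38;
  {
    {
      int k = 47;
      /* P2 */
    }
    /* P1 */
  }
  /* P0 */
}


P1's block does not declare k; resolves to the enclosing declaration at depth 0
k = 38


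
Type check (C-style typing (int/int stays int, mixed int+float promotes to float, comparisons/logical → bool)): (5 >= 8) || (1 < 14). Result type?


Operand types: bool || bool
Rule: logical operators take bool operands and yield bool
Result type: bool


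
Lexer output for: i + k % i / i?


Scan left to right, longest-match per lexeme
Tokens: ID(i), OP(+), ID(k), OP(%), ID(i), OP(/), ID(i)


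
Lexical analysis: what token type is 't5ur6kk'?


Pattern: letter/underscore followed by alphanumerics, not a keyword
Type: IDENTIFIER


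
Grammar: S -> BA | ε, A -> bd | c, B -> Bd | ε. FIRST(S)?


Per alternative of S: FIRST(BA) = {b, c, d}; FIRST(ε) = {ε}
FIRST(S) = {b, c, d, ε}


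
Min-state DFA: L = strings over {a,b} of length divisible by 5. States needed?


Track length mod 5: states 0..4, accept at 0
Minimal DFA: 5 states


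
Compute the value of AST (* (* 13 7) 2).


Evaluate inner: (* 13 7) = 91
Evaluate root: (* 91 2) = 182
Result: 182


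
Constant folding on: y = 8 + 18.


8 + 18 = 26 at compile time
Optimized: y = 26


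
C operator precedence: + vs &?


'+' is additive (level 9); '&' is bitwise AND (level 5)
Higher level binds tighter
'+' has higher precedence than '&'


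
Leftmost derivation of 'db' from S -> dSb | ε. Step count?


Derivation: S => dSb => db
Steps: 2


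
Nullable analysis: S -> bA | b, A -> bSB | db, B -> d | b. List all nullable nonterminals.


A nonterminal is nullable iff some alternative derives ε (directly, or every symbol in it is nullable)
Nullable: {}


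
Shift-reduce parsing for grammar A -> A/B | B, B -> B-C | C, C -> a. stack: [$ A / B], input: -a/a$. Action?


'-' can extend B; shift to build B -> B-C
Action: shift


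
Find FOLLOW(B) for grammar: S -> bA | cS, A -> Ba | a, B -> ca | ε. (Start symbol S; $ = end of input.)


$ ∈ FOLLOW(S). For each A -> αBβ: add FIRST(β)\{ε} to FOLLOW(B); if β nullable, add FOLLOW(A).
FOLLOW(B) = {a}


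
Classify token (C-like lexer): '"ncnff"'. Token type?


Pattern: double-quoted sequence
Type: STRING_LITERAL


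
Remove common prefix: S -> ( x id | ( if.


Common prefix: '('
Factored: S -> ( S', S' -> x id | if


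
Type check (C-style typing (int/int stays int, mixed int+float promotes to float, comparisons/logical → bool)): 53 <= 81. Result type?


Operand types: int <= int
Rule: comparison yields bool
Result type: bool


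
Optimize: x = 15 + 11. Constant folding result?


15 + 11 = 26 at compile time
Optimized: x = 26


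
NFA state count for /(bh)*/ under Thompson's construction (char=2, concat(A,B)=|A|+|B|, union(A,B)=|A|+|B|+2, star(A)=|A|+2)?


Syntax tree has 2 char leaf(s), 0 union(s), 1 star(s)
chars contribute 2×2 = 4; each union adds +2; each star adds +2
Total: 4 + 0 + 2 = 6 states


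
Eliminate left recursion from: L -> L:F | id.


Left-recursive alternatives: L:F; non-recursive: id
Introduce L': L -> idL', L' -> :FL' | ε


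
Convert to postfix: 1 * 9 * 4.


Left to right (same or higher precedence on left)
Postfix: 1 9 * 4 *


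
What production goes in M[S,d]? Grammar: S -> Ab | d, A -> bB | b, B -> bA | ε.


For [S, d]: 'd' ∈ FIRST(d)
Entry: S -> d


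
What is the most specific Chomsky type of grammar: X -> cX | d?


Right-linear: every RHS is a terminal or a terminal followed by one nonterminal
Classification: Type 3 (Regular)


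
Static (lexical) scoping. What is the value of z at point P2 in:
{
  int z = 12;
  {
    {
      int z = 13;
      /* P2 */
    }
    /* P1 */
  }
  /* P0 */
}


z declared in the same block as P2
z = 13


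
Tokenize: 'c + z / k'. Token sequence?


Scan left to right, longest-match per lexeme
Tokens: ID(c), OP(+), ID(z), OP(/), ID(k)


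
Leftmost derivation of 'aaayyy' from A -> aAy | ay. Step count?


Derivation: A => aAy => aaAyy => aaayyy
Steps: 3


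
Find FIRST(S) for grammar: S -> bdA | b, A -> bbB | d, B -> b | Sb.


Per alternative of S: FIRST(bdA) = {b}; FIRST(b) = {b}
FIRST(S) = {b}


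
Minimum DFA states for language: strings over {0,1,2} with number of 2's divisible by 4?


Track (count of 2) mod 4: states 0..3, accept at 0
Minimal DFA: 4 states


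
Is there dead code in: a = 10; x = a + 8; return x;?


a is read by x's definition; x is returned
No dead code


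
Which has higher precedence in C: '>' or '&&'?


'>' is relational (level 7); '&&' is logical AND (level 2)
Higher level binds tighter
'>' has higher precedence than '&&'


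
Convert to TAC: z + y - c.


Break into single-operator statements:
t1 = z + y
t2 = t1 - c


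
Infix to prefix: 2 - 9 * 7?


'*' binds tighter: tree is (- 2 (* 9 7))
Prefix: - 2 * 9 7


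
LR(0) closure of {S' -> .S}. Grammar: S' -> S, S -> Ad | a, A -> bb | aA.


Start: S' -> .S
For each item with dot before a nonterminal B, add B -> .γ for every B-production
Closure: [S' -> .S, S -> .Ad, S -> .a, A -> .bb, A -> .aA]


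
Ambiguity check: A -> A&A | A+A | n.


'n&n+n' has two parse trees (no precedence encoded between & and +)
Ambiguous


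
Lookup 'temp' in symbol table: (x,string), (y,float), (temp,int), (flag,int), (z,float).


Lookup 'temp' → type int


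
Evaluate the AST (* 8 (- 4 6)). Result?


Evaluate inner: (- 4 6) = -2
Evaluate root: (* 8 -2) = -16
Result: -16


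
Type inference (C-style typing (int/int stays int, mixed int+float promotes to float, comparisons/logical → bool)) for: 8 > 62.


Operand types: int > int
Rule: comparison yields bool
Result type: bool


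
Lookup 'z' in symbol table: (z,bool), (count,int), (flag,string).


Lookup 'z' → type bool


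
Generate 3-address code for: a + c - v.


Break into single-operator statements:
t1 = a + c
t2 = t1 - v


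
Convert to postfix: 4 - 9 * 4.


* has higher precedence, evaluate 9*4 first
Postfix: 4 9 4 * -


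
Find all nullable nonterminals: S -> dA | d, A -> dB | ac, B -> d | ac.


A nonterminal is nullable iff some alternative derives ε (directly, or every symbol in it is nullable)
Nullable: {}


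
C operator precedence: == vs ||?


'==' is equality (level 6); '||' is logical OR (level 1)
Higher level binds tighter
'==' has higher precedence than '||'
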